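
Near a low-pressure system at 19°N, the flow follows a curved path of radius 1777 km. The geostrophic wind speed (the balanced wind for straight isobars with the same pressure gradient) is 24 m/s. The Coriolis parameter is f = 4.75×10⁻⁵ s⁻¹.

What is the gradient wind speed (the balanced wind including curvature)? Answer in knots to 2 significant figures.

Around a low, centrifugal force acts outward with Coriolis, so pressure-gradient force balances both:
(1/ρ)|∂P/∂n| = fV + V²/R  →  V² + fR·V − fR·V_g = 0
With fR = 4.75×10⁻⁵ × 1777×10³ m = 84.4 m/s:
V = [−fR + √((fR)² + 4 fR V_g)]/2 = [−84.4 + √(84.4² + 4×84.4×24)]/2 = 19.5 m/s
Subgeostrophic (V < V_g = 24 m/s), as expected around a low.
Converting: 19.5 m/s × 1.944 = 38 knots

38 knots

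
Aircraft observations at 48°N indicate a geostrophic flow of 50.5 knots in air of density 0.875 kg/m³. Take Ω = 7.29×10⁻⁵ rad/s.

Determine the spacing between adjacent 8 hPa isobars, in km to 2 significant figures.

Coriolis parameter at 48°N:
f = 2Ω sin φ = 2 × 7.29×10⁻⁵ × sin 48° = 1.08×10⁻⁴ s⁻¹
Wind speed in SI: 50.5 knots = 26.0 m/s
Geostrophic balance rearranged: |∂P/∂n| = f ρ V_g
|∂P/∂n| = 1.08×10⁻⁴ × 0.875 × 26.0 = 2.46×10⁻³ Pa/m
Isobar spacing: Δn = ΔP/|∂P/∂n| = 800 Pa / 2.46×10⁻³ Pa/m = 324804 m ≈ 320 km

320 km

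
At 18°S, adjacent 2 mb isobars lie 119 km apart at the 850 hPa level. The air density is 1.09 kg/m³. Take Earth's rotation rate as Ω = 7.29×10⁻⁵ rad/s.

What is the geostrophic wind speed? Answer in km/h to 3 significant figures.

123 km/h

Coriolis parameter at 18°S:
f = 2Ω sin φ = 2 × 7.29×10⁻⁵ × sin 18° = 4.51×10⁻⁵ s⁻¹
Pressure gradient: |∂P/∂n| = 200 Pa / 119000 m = 1.68×10⁻³ Pa/m
Geostrophic balance (pressure-gradient force = Coriolis force):
V_g = (1/(fρ)) |∂P/∂n| = 1.68×10⁻³ / (4.51×10⁻⁵ × 1.09) = 34.2 m/s
Converting: 34.2 m/s × 3.6 = 123 km/h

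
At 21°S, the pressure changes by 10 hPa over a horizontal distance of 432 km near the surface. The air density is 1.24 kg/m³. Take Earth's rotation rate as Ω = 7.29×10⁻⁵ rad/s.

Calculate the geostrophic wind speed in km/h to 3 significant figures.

129 km/h

Coriolis parameter at 21°S:
f = 2Ω sin φ = 2 × 7.29×10⁻⁵ × sin 21° = 5.23×10⁻⁵ s⁻¹
Pressure gradient: |∂P/∂n| = 1000 Pa / 432000 m = 2.31×10⁻³ Pa/m
Geostrophic balance (pressure-gradient force = Coriolis force):
V_g = (1/(fρ)) |∂P/∂n| = 2.31×10⁻³ / (5.23×10⁻⁵ × 1.24) = 35.7 m/s
Converting: 35.7 m/s × 3.6 = 129 km/h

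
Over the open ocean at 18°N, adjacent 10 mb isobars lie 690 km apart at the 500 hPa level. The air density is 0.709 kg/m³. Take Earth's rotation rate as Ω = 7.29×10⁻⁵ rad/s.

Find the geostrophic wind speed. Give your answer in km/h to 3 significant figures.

163 km/h

Coriolis parameter at 18°N:
f = 2Ω sin φ = 2 × 7.29×10⁻⁵ × sin 18° = 4.51×10⁻⁵ s⁻¹
Pressure gradient: |∂P/∂n| = 1000 Pa / 690000 m = 1.45×10⁻³ Pa/m
Geostrophic balance (pressure-gradient force = Coriolis force):
V_g = (1/(fρ)) |∂P/∂n| = 1.45×10⁻³ / (4.51×10⁻⁵ × 0.709) = 45.4 m/s
Converting: 45.4 m/s × 3.6 = 163 km/h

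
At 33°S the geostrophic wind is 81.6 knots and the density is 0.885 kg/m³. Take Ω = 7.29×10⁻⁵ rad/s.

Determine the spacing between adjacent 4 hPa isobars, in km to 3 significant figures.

Coriolis parameter at 33°S:
f = 2Ω sin φ = 2 × 7.29×10⁻⁵ × sin 33° = 7.94×10⁻⁵ s⁻¹
Wind speed in SI: 81.6 knots = 42.0 m/s
Geostrophic balance rearranged: |∂P/∂n| = f ρ V_g
|∂P/∂n| = 7.94×10⁻⁵ × 0.885 × 42.0 = 2.95×10⁻³ Pa/m
Isobar spacing: Δn = ΔP/|∂P/∂n| = 400 Pa / 2.95×10⁻³ Pa/m = 135588 m ≈ 136 km

136 km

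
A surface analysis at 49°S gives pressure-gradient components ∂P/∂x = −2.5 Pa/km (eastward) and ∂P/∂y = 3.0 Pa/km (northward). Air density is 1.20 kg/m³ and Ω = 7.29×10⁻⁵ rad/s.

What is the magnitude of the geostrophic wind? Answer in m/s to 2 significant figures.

30 m/s

Coriolis parameter at 49°S:
f = 2Ω sin φ = 2 × 7.29×10⁻⁵ × sin 49° = 1.10×10⁻⁴ s⁻¹
In the Southern Hemisphere f is negative: f = −1.10×10⁻⁴ s⁻¹.
Component geostrophic relations (x east, y north):
u_g = −(1/(fρ)) ∂P/∂y,  v_g = (1/(fρ)) ∂P/∂x
u_g = −(3.0×10⁻³)/(−1.10×10⁻⁴ × 1.20) = 22.7 m/s;  v_g = (−2.5×10⁻³)/(−1.10×10⁻⁴ × 1.20) = 18.9 m/s
|V_g| = √(u_g² + v_g²) = 29.6 m/s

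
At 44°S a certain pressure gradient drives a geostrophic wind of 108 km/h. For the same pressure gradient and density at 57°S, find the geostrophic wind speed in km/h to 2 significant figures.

With the same pressure gradient and density, V_g ∝ 1/f ∝ 1/sin φ.
V₂ = V₁ · sin φ₁ / sin φ₂ = 108 × sin 44° / sin 57°
V₂ = 108 × 0.6947/0.8387 = 89 km/h

89 km/h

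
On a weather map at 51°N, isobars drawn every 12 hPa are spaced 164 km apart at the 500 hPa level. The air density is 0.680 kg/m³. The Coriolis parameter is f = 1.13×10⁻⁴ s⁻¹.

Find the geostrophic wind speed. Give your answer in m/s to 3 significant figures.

Pressure gradient: |∂P/∂n| = 1200 Pa / 164000 m = 7.32×10⁻³ Pa/m
Geostrophic balance (pressure-gradient force = Coriolis force):
V_g = (1/(fρ)) |∂P/∂n| = 7.32×10⁻³ / (1.13×10⁻⁴ × 0.680) = 95.2 m/s

95.2 m/s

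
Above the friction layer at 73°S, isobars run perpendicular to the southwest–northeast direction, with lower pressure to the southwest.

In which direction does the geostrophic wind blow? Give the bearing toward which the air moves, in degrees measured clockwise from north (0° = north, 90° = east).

135°

The pressure-gradient force points toward the southwest (bearing 225°).
Geostrophic balance: in the Southern Hemisphere the Coriolis force deflects motion to the left, so the geostrophic wind blows 90° to the left of the pressure-gradient force (low pressure on the right).
Rotating 225° by 90° counterclockwise gives 135° — the wind blows toward the southeast.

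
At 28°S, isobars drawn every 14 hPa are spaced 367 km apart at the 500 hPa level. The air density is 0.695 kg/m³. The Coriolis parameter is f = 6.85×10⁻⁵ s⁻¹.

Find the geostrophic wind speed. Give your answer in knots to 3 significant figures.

Pressure gradient: |∂P/∂n| = 1400 Pa / 367000 m = 3.81×10⁻³ Pa/m
Geostrophic balance (pressure-gradient force = Coriolis force):
V_g = (1/(fρ)) |∂P/∂n| = 3.81×10⁻³ / (6.85×10⁻⁵ × 0.695) = 80.1 m/s
Converting: 80.1 m/s × 1.944 = 156 knots

156 knots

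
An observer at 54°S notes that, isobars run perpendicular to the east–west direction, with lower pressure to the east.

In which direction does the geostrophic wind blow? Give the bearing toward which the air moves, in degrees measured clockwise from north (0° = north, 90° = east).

000°

The pressure-gradient force points toward the east (bearing 090°).
Geostrophic balance: in the Southern Hemisphere the Coriolis force deflects motion to the left, so the geostrophic wind blows 90° to the left of the pressure-gradient force (low pressure on the right).
Rotating 090° by 90° counterclockwise gives 000° — the wind blows toward the north.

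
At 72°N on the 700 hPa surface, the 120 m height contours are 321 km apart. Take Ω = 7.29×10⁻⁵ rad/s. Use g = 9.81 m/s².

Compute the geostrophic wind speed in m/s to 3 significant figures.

26.4 m/s

Coriolis parameter at 72°N:
f = 2Ω sin φ = 2 × 7.29×10⁻⁵ × sin 72° = 1.39×10⁻⁴ s⁻¹
Height gradient: |∂Z/∂n| = 120 m / 321000 m = 3.74×10⁻⁴
On a pressure surface, geostrophic balance gives V_g = (g/f)|∂Z/∂n|:
V_g = 9.81 × 3.74×10⁻⁴ / 1.39×10⁻⁴ = 26.4 m/s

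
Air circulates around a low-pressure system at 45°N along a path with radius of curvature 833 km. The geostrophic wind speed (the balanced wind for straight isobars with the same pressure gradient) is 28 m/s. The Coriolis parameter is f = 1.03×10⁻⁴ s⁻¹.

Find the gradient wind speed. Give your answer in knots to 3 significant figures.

43.2 knots

Around a low, centrifugal force acts outward with Coriolis, so pressure-gradient force balances both:
(1/ρ)|∂P/∂n| = fV + V²/R  →  V² + fR·V − fR·V_g = 0
With fR = 1.03×10⁻⁴ × 833×10³ m = 85.8 m/s:
V = [−fR + √((fR)² + 4 fR V_g)]/2 = [−85.8 + √(85.8² + 4×85.8×28)]/2 = 22.2 m/s
Subgeostrophic (V < V_g = 28 m/s), as expected around a low.
Converting: 22.2 m/s × 1.944 = 43.2 knots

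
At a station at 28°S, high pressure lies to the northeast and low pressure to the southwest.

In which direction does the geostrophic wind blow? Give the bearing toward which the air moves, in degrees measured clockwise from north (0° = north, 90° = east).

135°

The pressure-gradient force points toward the southwest (bearing 225°).
Geostrophic balance: in the Southern Hemisphere the Coriolis force deflects motion to the left, so the geostrophic wind blows 90° to the left of the pressure-gradient force (low pressure on the right).
Rotating 225° by 90° counterclockwise gives 135° — the wind blows toward the southeast.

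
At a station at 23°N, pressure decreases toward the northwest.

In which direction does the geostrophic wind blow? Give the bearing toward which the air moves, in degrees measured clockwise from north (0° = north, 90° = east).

045°

The pressure-gradient force points toward the northwest (bearing 315°).
Geostrophic balance: in the Northern Hemisphere the Coriolis force deflects motion to the right, so the geostrophic wind blows 90° to the right of the pressure-gradient force (low pressure on the left).
Rotating 315° by 90° clockwise gives 045° — the wind blows toward the northeast.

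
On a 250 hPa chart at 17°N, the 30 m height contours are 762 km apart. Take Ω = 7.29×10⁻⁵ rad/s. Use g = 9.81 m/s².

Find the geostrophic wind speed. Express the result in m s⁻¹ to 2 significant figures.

9.1 m s⁻¹

Coriolis parameter at 17°N:
f = 2Ω sin φ = 2 × 7.29×10⁻⁵ × sin 17° = 4.26×10⁻⁵ s⁻¹
Height gradient: |∂Z/∂n| = 30 m / 762000 m = 3.94×10⁻⁵
On a pressure surface, geostrophic balance gives V_g = (g/f)|∂Z/∂n|:
V_g = 9.81 × 3.94×10⁻⁵ / 4.26×10⁻⁵ = 9.06 m/s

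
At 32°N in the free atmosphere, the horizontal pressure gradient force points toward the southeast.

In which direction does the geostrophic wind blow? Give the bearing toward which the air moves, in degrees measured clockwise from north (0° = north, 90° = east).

225°

The pressure-gradient force points toward the southeast (bearing 135°).
Geostrophic balance: in the Northern Hemisphere the Coriolis force deflects motion to the right, so the geostrophic wind blows 90° to the right of the pressure-gradient force (low pressure on the left).
Rotating 135° by 90° clockwise gives 225° — the wind blows toward the southwest.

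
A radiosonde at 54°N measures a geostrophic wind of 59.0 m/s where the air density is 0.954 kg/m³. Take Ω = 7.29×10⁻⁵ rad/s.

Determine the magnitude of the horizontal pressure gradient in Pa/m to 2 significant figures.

6.6×10⁻³ Pa/m

Coriolis parameter at 54°N:
f = 2Ω sin φ = 2 × 7.29×10⁻⁵ × sin 54° = 1.18×10⁻⁴ s⁻¹
Geostrophic balance rearranged: |∂P/∂n| = f ρ V_g
|∂P/∂n| = 1.18×10⁻⁴ × 0.954 × 59.0 = 6.64×10⁻³ Pa/m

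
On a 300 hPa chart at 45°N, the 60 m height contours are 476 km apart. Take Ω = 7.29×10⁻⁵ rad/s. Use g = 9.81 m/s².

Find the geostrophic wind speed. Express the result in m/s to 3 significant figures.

12.0 m/s

Coriolis parameter at 45°N:
f = 2Ω sin φ = 2 × 7.29×10⁻⁵ × sin 45° = 1.03×10⁻⁴ s⁻¹
Height gradient: |∂Z/∂n| = 60 m / 476000 m = 1.26×10⁻⁴
On a pressure surface, geostrophic balance gives V_g = (g/f)|∂Z/∂n|:
V_g = 9.81 × 1.26×10⁻⁴ / 1.03×10⁻⁴ = 12.0 m/s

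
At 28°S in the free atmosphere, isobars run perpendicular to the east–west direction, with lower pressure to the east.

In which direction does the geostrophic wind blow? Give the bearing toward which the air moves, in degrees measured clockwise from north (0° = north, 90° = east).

000°

The pressure-gradient force points toward the east (bearing 090°).
Geostrophic balance: in the Southern Hemisphere the Coriolis force deflects motion to the left, so the geostrophic wind blows 90° to the left of the pressure-gradient force (low pressure on the right).
Rotating 090° by 90° counterclockwise gives 000° — the wind blows toward the north.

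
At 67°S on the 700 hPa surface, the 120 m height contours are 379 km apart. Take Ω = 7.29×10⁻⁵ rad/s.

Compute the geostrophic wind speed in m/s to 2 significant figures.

23 m/s

Coriolis parameter at 67°S:
f = 2Ω sin φ = 2 × 7.29×10⁻⁵ × sin 67° = 1.34×10⁻⁴ s⁻¹
Height gradient: |∂Z/∂n| = 120 m / 379000 m = 3.17×10⁻⁴
On a pressure surface, geostrophic balance gives V_g = (g/f)|∂Z/∂n|:
V_g = 9.81 × 3.17×10⁻⁴ / 1.34×10⁻⁴ = 23.1 m/s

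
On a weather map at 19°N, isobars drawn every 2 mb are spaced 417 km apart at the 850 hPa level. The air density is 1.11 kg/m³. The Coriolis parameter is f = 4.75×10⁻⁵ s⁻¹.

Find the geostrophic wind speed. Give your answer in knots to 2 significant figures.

Pressure gradient: |∂P/∂n| = 200 Pa / 417000 m = 4.80×10⁻⁴ Pa/m
Geostrophic balance (pressure-gradient force = Coriolis force):
V_g = (1/(fρ)) |∂P/∂n| = 4.80×10⁻⁴ / (4.75×10⁻⁵ × 1.11) = 9.10 m/s
Converting: 9.10 m/s × 1.944 = 18 knots

18 knots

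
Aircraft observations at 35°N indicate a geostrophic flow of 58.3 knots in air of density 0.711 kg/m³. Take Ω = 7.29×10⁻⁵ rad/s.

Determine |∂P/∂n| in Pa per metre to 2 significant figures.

Coriolis parameter at 35°N:
f = 2Ω sin φ = 2 × 7.29×10⁻⁵ × sin 35° = 8.36×10⁻⁵ s⁻¹
Wind speed in SI: 58.3 knots = 30.0 m/s
Geostrophic balance rearranged: |∂P/∂n| = f ρ V_g
|∂P/∂n| = 8.36×10⁻⁵ × 0.711 × 30.0 = 1.78×10⁻³ Pa/m

1.8×10⁻³ Pa/m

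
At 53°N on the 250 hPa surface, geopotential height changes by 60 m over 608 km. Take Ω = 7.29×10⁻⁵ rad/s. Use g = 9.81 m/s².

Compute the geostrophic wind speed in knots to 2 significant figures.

Coriolis parameter at 53°N:
f = 2Ω sin φ = 2 × 7.29×10⁻⁵ × sin 53° = 1.16×10⁻⁴ s⁻¹
Height gradient: |∂Z/∂n| = 60 m / 608000 m = 9.87×10⁻⁵
On a pressure surface, geostrophic balance gives V_g = (g/f)|∂Z/∂n|:
V_g = 9.81 × 9.87×10⁻⁵ / 1.16×10⁻⁴ = 8.31 m/s
Converting: 8.31 m/s × 1.944 = 16 knots

16 knots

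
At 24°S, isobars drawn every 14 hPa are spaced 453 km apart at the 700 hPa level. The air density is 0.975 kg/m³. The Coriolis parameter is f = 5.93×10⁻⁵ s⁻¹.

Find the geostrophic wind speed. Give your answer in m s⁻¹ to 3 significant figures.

Pressure gradient: |∂P/∂n| = 1400 Pa / 453000 m = 3.09×10⁻³ Pa/m
Geostrophic balance (pressure-gradient force = Coriolis force):
V_g = (1/(fρ)) |∂P/∂n| = 3.09×10⁻³ / (5.93×10⁻⁵ × 0.975) = 53.5 m/s

53.5 m s⁻¹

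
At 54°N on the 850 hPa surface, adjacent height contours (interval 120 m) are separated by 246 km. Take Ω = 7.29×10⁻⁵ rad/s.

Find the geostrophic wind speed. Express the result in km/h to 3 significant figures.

146 km/h

Coriolis parameter at 54°N:
f = 2Ω sin φ = 2 × 7.29×10⁻⁵ × sin 54° = 1.18×10⁻⁴ s⁻¹
Height gradient: |∂Z/∂n| = 120 m / 246000 m = 4.88×10⁻⁴
On a pressure surface, geostrophic balance gives V_g = (g/f)|∂Z/∂n|:
V_g = 9.81 × 4.88×10⁻⁴ / 1.18×10⁻⁴ = 40.6 m/s
Converting: 40.6 m/s × 3.6 = 146 km/h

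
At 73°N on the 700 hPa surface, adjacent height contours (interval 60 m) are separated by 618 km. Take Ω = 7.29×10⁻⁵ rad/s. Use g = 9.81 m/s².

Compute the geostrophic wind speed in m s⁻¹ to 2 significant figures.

6.8 m s⁻¹

Coriolis parameter at 73°N:
f = 2Ω sin φ = 2 × 7.29×10⁻⁵ × sin 73° = 1.39×10⁻⁴ s⁻¹
Height gradient: |∂Z/∂n| = 60 m / 618000 m = 9.71×10⁻⁵
On a pressure surface, geostrophic balance gives V_g = (g/f)|∂Z/∂n|:
V_g = 9.81 × 9.71×10⁻⁵ / 1.39×10⁻⁴ = 6.83 m/s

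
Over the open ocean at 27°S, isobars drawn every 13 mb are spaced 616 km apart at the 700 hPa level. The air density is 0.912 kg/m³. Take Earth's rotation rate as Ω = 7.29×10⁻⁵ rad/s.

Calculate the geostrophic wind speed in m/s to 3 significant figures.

35.0 m/s

Coriolis parameter at 27°S:
f = 2Ω sin φ = 2 × 7.29×10⁻⁵ × sin 27° = 6.62×10⁻⁵ s⁻¹
Pressure gradient: |∂P/∂n| = 1300 Pa / 616000 m = 2.11×10⁻³ Pa/m
Geostrophic balance (pressure-gradient force = Coriolis force):
V_g = (1/(fρ)) |∂P/∂n| = 2.11×10⁻³ / (6.62×10⁻⁵ × 0.912) = 35.0 m/s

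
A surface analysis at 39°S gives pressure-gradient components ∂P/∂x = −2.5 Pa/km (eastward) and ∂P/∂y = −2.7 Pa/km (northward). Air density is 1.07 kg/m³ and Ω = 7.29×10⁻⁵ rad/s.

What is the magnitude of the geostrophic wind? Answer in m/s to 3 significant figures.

Coriolis parameter at 39°S:
f = 2Ω sin φ = 2 × 7.29×10⁻⁵ × sin 39° = 9.18×10⁻⁵ s⁻¹
In the Southern Hemisphere f is negative: f = −9.18×10⁻⁵ s⁻¹.
Component geostrophic relations (x east, y north):
u_g = −(1/(fρ)) ∂P/∂y,  v_g = (1/(fρ)) ∂P/∂x
u_g = −(−2.7×10⁻³)/(−9.18×10⁻⁵ × 1.07) = −27.5 m/s;  v_g = (−2.5×10⁻³)/(−9.18×10⁻⁵ × 1.07) = 25.5 m/s
|V_g| = √(u_g² + v_g²) = 37.5 m/s

37.5 m/s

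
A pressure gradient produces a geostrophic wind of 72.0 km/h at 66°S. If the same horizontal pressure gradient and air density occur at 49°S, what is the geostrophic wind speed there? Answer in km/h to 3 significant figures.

87.2 km/h

With the same pressure gradient and density, V_g ∝ 1/f ∝ 1/sin φ.
V₂ = V₁ · sin φ₁ / sin φ₂ = 72.0 × sin 66° / sin 49°
V₂ = 72.0 × 0.9135/0.7547 = 87.2 km/h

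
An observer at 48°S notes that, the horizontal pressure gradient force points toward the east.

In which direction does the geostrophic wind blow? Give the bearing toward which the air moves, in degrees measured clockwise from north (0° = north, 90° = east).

000°

The pressure-gradient force points toward the east (bearing 090°).
Geostrophic balance: in the Southern Hemisphere the Coriolis force deflects motion to the left, so the geostrophic wind blows 90° to the left of the pressure-gradient force (low pressure on the right).
Rotating 090° by 90° counterclockwise gives 000° — the wind blows toward the north.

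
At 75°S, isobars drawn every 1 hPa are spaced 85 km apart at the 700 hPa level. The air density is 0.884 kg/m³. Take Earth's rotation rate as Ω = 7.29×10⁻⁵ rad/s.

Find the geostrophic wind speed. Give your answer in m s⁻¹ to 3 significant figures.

Coriolis parameter at 75°S:
f = 2Ω sin φ = 2 × 7.29×10⁻⁵ × sin 75° = 1.41×10⁻⁴ s⁻¹
Pressure gradient: |∂P/∂n| = 100 Pa / 85000 m = 1.18×10⁻³ Pa/m
Geostrophic balance (pressure-gradient force = Coriolis force):
V_g = (1/(fρ)) |∂P/∂n| = 1.18×10⁻³ / (1.41×10⁻⁴ × 0.884) = 9.45 m/s

9.45 m s⁻¹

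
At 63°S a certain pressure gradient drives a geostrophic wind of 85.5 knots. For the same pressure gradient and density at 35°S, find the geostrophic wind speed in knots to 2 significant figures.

130 knots

With the same pressure gradient and density, V_g ∝ 1/f ∝ 1/sin φ.
V₂ = V₁ · sin φ₁ / sin φ₂ = 85.5 × sin 63° / sin 35°
V₂ = 85.5 × 0.8910/0.5736 = 130 knots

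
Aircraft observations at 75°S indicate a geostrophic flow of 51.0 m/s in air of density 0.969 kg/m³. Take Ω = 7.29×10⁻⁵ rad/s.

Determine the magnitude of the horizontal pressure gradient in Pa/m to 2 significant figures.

7.0×10⁻³ Pa/m

Coriolis parameter at 75°S:
f = 2Ω sin φ = 2 × 7.29×10⁻⁵ × sin 75° = 1.41×10⁻⁴ s⁻¹
Geostrophic balance rearranged: |∂P/∂n| = f ρ V_g
|∂P/∂n| = 1.41×10⁻⁴ × 0.969 × 51.0 = 6.96×10⁻³ Pa/m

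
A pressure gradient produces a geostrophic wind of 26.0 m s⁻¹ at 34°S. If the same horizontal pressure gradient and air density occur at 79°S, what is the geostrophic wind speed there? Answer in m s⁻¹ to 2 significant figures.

With the same pressure gradient and density, V_g ∝ 1/f ∝ 1/sin φ.
V₂ = V₁ · sin φ₁ / sin φ₂ = 26.0 × sin 34° / sin 79°
V₂ = 26.0 × 0.5592/0.9816 = 15 m s⁻¹

15 m s⁻¹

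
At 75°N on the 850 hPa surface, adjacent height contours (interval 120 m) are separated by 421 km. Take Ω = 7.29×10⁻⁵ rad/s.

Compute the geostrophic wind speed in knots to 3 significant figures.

Coriolis parameter at 75°N:
f = 2Ω sin φ = 2 × 7.29×10⁻⁵ × sin 75° = 1.41×10⁻⁴ s⁻¹
Height gradient: |∂Z/∂n| = 120 m / 421000 m = 2.85×10⁻⁴
On a pressure surface, geostrophic balance gives V_g = (g/f)|∂Z/∂n|:
V_g = 9.81 × 2.85×10⁻⁴ / 1.41×10⁻⁴ = 19.9 m/s
Converting: 19.9 m/s × 1.944 = 38.6 knots

38.6 knots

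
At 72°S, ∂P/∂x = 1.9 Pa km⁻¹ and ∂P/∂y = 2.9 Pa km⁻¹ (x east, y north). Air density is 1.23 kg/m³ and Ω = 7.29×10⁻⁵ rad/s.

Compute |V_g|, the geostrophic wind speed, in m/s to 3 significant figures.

Coriolis parameter at 72°S:
f = 2Ω sin φ = 2 × 7.29×10⁻⁵ × sin 72° = 1.39×10⁻⁴ s⁻¹
In the Southern Hemisphere f is negative: f = −1.39×10⁻⁴ s⁻¹.
Component geostrophic relations (x east, y north):
u_g = −(1/(fρ)) ∂P/∂y,  v_g = (1/(fρ)) ∂P/∂x
u_g = −(2.9×10⁻³)/(−1.39×10⁻⁴ × 1.23) = 17.0 m/s;  v_g = (1.9×10⁻³)/(−1.39×10⁻⁴ × 1.23) = −11.1 m/s
|V_g| = √(u_g² + v_g²) = 20.3 m/s

20.3 m/s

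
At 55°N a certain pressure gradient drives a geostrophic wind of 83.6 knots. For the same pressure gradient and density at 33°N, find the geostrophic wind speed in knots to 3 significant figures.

With the same pressure gradient and density, V_g ∝ 1/f ∝ 1/sin φ.
V₂ = V₁ · sin φ₁ / sin φ₂ = 83.6 × sin 55° / sin 33°
V₂ = 83.6 × 0.8192/0.5446 = 126 knots

126 knots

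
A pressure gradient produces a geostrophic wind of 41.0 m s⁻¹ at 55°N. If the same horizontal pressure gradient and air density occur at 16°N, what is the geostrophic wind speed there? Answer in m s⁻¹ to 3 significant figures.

122 m s⁻¹

With the same pressure gradient and density, V_g ∝ 1/f ∝ 1/sin φ.
V₂ = V₁ · sin φ₁ / sin φ₂ = 41.0 × sin 55° / sin 16°
V₂ = 41.0 × 0.8192/0.2756 = 122 m s⁻¹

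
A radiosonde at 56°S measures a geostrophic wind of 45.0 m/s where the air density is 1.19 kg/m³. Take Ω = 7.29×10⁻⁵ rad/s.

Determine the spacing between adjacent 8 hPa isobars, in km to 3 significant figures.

Coriolis parameter at 56°S:
f = 2Ω sin φ = 2 × 7.29×10⁻⁵ × sin 56° = 1.21×10⁻⁴ s⁻¹
Geostrophic balance rearranged: |∂P/∂n| = f ρ V_g
|∂P/∂n| = 1.21×10⁻⁴ × 1.19 × 45.0 = 6.47×10⁻³ Pa/m
Isobar spacing: Δn = ΔP/|∂P/∂n| = 800 Pa / 6.47×10⁻³ Pa/m = 123594 m ≈ 124 km

124 km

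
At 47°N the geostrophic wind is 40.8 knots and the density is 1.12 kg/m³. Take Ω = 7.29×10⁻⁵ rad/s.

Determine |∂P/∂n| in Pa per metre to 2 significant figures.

2.5×10⁻³ Pa/m

Coriolis parameter at 47°N:
f = 2Ω sin φ = 2 × 7.29×10⁻⁵ × sin 47° = 1.07×10⁻⁴ s⁻¹
Wind speed in SI: 40.8 knots = 21.0 m/s
Geostrophic balance rearranged: |∂P/∂n| = f ρ V_g
|∂P/∂n| = 1.07×10⁻⁴ × 1.12 × 21.0 = 2.51×10⁻³ Pa/m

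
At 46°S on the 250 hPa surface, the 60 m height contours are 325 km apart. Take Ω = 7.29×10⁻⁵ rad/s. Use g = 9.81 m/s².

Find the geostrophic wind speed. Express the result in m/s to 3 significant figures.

17.3 m/s

Coriolis parameter at 46°S:
f = 2Ω sin φ = 2 × 7.29×10⁻⁵ × sin 46° = 1.05×10⁻⁴ s⁻¹
Height gradient: |∂Z/∂n| = 60 m / 325000 m = 1.85×10⁻⁴
On a pressure surface, geostrophic balance gives V_g = (g/f)|∂Z/∂n|:
V_g = 9.81 × 1.85×10⁻⁴ / 1.05×10⁻⁴ = 17.3 m/s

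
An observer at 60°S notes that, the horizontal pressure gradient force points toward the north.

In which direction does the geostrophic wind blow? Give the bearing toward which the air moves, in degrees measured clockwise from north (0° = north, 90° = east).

270°

The pressure-gradient force points toward the north (bearing 000°).
Geostrophic balance: in the Southern Hemisphere the Coriolis force deflects motion to the left, so the geostrophic wind blows 90° to the left of the pressure-gradient force (low pressure on the right).
Rotating 000° by 90° counterclockwise gives 270° — the wind blows toward the west.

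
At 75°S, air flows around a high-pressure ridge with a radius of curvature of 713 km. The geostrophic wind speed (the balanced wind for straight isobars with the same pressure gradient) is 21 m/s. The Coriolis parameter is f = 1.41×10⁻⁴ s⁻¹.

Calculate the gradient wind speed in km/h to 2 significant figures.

Around a high, pressure-gradient force acts outward with centrifugal, so Coriolis balances both:
fV = (1/ρ)|∂P/∂n| + V²/R  →  V² − fR·V + fR·V_g = 0
With fR = 1.41×10⁻⁴ × 713×10³ m = 101 m/s:
V = [fR − √((fR)² − 4 fR V_g)]/2 = [101 − √(101² − 4×101×21)]/2 = 29.9 m/s
Supergeostrophic (V > V_g = 21 m/s), as expected around a high.
Converting: 29.9 m/s × 3.6 = 110 km/h

110 km/h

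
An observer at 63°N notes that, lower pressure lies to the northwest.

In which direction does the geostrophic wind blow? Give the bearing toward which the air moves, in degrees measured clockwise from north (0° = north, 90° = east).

The pressure-gradient force points toward the northwest (bearing 315°).
Geostrophic balance: in the Northern Hemisphere the Coriolis force deflects motion to the right, so the geostrophic wind blows 90° to the right of the pressure-gradient force (low pressure on the left).
Rotating 315° by 90° clockwise gives 045° — the wind blows toward the northeast.

045°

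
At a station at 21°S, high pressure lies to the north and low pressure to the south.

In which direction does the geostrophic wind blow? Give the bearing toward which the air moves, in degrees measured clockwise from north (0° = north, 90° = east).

The pressure-gradient force points toward the south (bearing 180°).
Geostrophic balance: in the Southern Hemisphere the Coriolis force deflects motion to the left, so the geostrophic wind blows 90° to the left of the pressure-gradient force (low pressure on the right).
Rotating 180° by 90° counterclockwise gives 090° — the wind blows toward the east.

090°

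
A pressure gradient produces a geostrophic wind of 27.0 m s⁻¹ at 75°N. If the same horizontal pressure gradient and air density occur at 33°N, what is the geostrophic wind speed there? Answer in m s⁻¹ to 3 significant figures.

47.9 m s⁻¹

With the same pressure gradient and density, V_g ∝ 1/f ∝ 1/sin φ.
V₂ = V₁ · sin φ₁ / sin φ₂ = 27.0 × sin 75° / sin 33°
V₂ = 27.0 × 0.9659/0.5446 = 47.9 m s⁻¹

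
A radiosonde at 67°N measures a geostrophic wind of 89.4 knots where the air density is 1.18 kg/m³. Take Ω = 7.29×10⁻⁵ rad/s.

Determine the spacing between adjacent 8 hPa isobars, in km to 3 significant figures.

Coriolis parameter at 67°N:
f = 2Ω sin φ = 2 × 7.29×10⁻⁵ × sin 67° = 1.34×10⁻⁴ s⁻¹
Wind speed in SI: 89.4 knots = 46.0 m/s
Geostrophic balance rearranged: |∂P/∂n| = f ρ V_g
|∂P/∂n| = 1.34×10⁻⁴ × 1.18 × 46.0 = 7.28×10⁻³ Pa/m
Isobar spacing: Δn = ΔP/|∂P/∂n| = 800 Pa / 7.28×10⁻³ Pa/m = 109837 m ≈ 110 km

110 km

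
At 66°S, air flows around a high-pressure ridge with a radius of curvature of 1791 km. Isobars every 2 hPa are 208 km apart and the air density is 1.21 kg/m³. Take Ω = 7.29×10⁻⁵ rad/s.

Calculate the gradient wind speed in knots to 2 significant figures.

12 knots

Coriolis parameter at 66°S:
f = 2Ω sin φ = 2 × 7.29×10⁻⁵ × sin 66° = 1.33×10⁻⁴ s⁻¹
Pressure gradient: |∂P/∂n| = 200 Pa / 208000 m = 9.62×10⁻⁴ Pa/m
Geostrophic speed: V_g = |∂P/∂n|/(fρ) = 9.62×10⁻⁴/(1.33×10⁻⁴ × 1.21) = 5.97 m/s
Around a high, pressure-gradient force acts outward with centrifugal, so Coriolis balances both:
fV = (1/ρ)|∂P/∂n| + V²/R  →  V² − fR·V + fR·V_g = 0
With fR = 1.33×10⁻⁴ × 1791×10³ m = 239 m/s:
V = [fR − √((fR)² − 4 fR V_g)]/2 = [239 − √(239² − 4×239×5.97)]/2 = 6.12 m/s
Supergeostrophic (V > V_g = 5.97 m/s), as expected around a high.
Converting: 6.12 m/s × 1.944 = 12 knots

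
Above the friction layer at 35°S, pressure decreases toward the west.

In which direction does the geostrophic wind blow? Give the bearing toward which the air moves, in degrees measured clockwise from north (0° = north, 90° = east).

The pressure-gradient force points toward the west (bearing 270°).
Geostrophic balance: in the Southern Hemisphere the Coriolis force deflects motion to the left, so the geostrophic wind blows 90° to the left of the pressure-gradient force (low pressure on the right).
Rotating 270° by 90° counterclockwise gives 180° — the wind blows toward the south.

180°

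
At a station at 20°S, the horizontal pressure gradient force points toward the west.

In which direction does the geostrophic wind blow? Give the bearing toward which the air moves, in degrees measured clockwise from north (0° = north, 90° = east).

The pressure-gradient force points toward the west (bearing 270°).
Geostrophic balance: in the Southern Hemisphere the Coriolis force deflects motion to the left, so the geostrophic wind blows 90° to the left of the pressure-gradient force (low pressure on the right).
Rotating 270° by 90° counterclockwise gives 180° — the wind blows toward the south.

180°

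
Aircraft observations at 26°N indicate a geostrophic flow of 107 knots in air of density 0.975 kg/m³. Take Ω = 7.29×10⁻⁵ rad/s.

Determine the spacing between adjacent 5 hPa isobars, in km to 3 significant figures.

Coriolis parameter at 26°N:
f = 2Ω sin φ = 2 × 7.29×10⁻⁵ × sin 26° = 6.39×10⁻⁵ s⁻¹
Wind speed in SI: 107 knots = 55.0 m/s
Geostrophic balance rearranged: |∂P/∂n| = f ρ V_g
|∂P/∂n| = 6.39×10⁻⁵ × 0.975 × 55.0 = 3.43×10⁻³ Pa/m
Isobar spacing: Δn = ΔP/|∂P/∂n| = 500 Pa / 3.43×10⁻³ Pa/m = 145762 m ≈ 146 km

146 km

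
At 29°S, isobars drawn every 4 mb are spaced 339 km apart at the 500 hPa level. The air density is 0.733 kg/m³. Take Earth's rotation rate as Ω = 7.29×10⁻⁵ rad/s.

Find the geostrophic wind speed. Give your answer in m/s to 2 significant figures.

23 m/s

Coriolis parameter at 29°S:
f = 2Ω sin φ = 2 × 7.29×10⁻⁵ × sin 29° = 7.07×10⁻⁵ s⁻¹
Pressure gradient: |∂P/∂n| = 400 Pa / 339000 m = 1.18×10⁻³ Pa/m
Geostrophic balance (pressure-gradient force = Coriolis force):
V_g = (1/(fρ)) |∂P/∂n| = 1.18×10⁻³ / (7.07×10⁻⁵ × 0.733) = 22.8 m/s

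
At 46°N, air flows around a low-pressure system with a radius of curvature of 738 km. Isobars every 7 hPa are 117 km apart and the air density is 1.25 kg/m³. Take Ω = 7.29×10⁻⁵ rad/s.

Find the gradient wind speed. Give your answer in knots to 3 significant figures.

62.6 knots

Coriolis parameter at 46°N:
f = 2Ω sin φ = 2 × 7.29×10⁻⁵ × sin 46° = 1.05×10⁻⁴ s⁻¹
Pressure gradient: |∂P/∂n| = 700 Pa / 117000 m = 5.98×10⁻³ Pa/m
Geostrophic speed: V_g = |∂P/∂n|/(fρ) = 5.98×10⁻³/(1.05×10⁻⁴ × 1.25) = 45.6 m/s
Around a low, centrifugal force acts outward with Coriolis, so pressure-gradient force balances both:
(1/ρ)|∂P/∂n| = fV + V²/R  →  V² + fR·V − fR·V_g = 0
With fR = 1.05×10⁻⁴ × 738×10³ m = 77.4 m/s:
V = [−fR + √((fR)² + 4 fR V_g)]/2 = [−77.4 + √(77.4² + 4×77.4×45.6)]/2 = 32.2 m/s
Subgeostrophic (V < V_g = 45.6 m/s), as expected around a low.
Converting: 32.2 m/s × 1.944 = 62.6 knots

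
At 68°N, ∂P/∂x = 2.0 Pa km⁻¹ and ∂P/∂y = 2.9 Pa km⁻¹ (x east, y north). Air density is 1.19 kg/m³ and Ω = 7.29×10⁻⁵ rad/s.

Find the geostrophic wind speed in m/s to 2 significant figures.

Coriolis parameter at 68°N:
f = 2Ω sin φ = 2 × 7.29×10⁻⁵ × sin 68° = 1.35×10⁻⁴ s⁻¹
Component geostrophic relations (x east, y north):
u_g = −(1/(fρ)) ∂P/∂y,  v_g = (1/(fρ)) ∂P/∂x
u_g = −(2.9×10⁻³)/(1.35×10⁻⁴ × 1.19) = −18.0 m/s;  v_g = (2.0×10⁻³)/(1.35×10⁻⁴ × 1.19) = 12.4 m/s
|V_g| = √(u_g² + v_g²) = 21.9 m/s

22 m/s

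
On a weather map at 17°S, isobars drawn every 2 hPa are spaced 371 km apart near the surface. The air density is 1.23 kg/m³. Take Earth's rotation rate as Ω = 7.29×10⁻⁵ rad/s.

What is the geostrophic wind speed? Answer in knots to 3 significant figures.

Coriolis parameter at 17°S:
f = 2Ω sin φ = 2 × 7.29×10⁻⁵ × sin 17° = 4.26×10⁻⁵ s⁻¹
Pressure gradient: |∂P/∂n| = 200 Pa / 371000 m = 5.39×10⁻⁴ Pa/m
Geostrophic balance (pressure-gradient force = Coriolis force):
V_g = (1/(fρ)) |∂P/∂n| = 5.39×10⁻⁴ / (4.26×10⁻⁵ × 1.23) = 10.3 m/s
Converting: 10.3 m/s × 1.944 = 20.0 knots

20.0 knots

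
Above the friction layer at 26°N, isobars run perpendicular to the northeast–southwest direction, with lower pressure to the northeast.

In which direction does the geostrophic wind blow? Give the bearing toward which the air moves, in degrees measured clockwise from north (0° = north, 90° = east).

The pressure-gradient force points toward the northeast (bearing 045°).
Geostrophic balance: in the Northern Hemisphere the Coriolis force deflects motion to the right, so the geostrophic wind blows 90° to the right of the pressure-gradient force (low pressure on the left).
Rotating 045° by 90° clockwise gives 135° — the wind blows toward the southeast.

135°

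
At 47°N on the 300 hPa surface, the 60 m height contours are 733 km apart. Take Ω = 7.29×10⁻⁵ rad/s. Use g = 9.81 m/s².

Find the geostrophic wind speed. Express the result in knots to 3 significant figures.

Coriolis parameter at 47°N:
f = 2Ω sin φ = 2 × 7.29×10⁻⁵ × sin 47° = 1.07×10⁻⁴ s⁻¹
Height gradient: |∂Z/∂n| = 60 m / 733000 m = 8.19×10⁻⁵
On a pressure surface, geostrophic balance gives V_g = (g/f)|∂Z/∂n|:
V_g = 9.81 × 8.19×10⁻⁵ / 1.07×10⁻⁴ = 7.53 m/s
Converting: 7.53 m/s × 1.944 = 14.6 knots

14.6 knots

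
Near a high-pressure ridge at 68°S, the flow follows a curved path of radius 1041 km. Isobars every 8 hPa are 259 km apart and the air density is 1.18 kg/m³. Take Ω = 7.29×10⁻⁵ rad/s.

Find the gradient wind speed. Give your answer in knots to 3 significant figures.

45.1 knots

Coriolis parameter at 68°S:
f = 2Ω sin φ = 2 × 7.29×10⁻⁵ × sin 68° = 1.35×10⁻⁴ s⁻¹
Pressure gradient: |∂P/∂n| = 800 Pa / 259000 m = 3.09×10⁻³ Pa/m
Geostrophic speed: V_g = |∂P/∂n|/(fρ) = 3.09×10⁻³/(1.35×10⁻⁴ × 1.18) = 19.4 m/s
Around a high, pressure-gradient force acts outward with centrifugal, so Coriolis balances both:
fV = (1/ρ)|∂P/∂n| + V²/R  →  V² − fR·V + fR·V_g = 0
With fR = 1.35×10⁻⁴ × 1041×10³ m = 141 m/s:
V = [fR − √((fR)² − 4 fR V_g)]/2 = [141 − √(141² − 4×141×19.4)]/2 = 23.2 m/s
Supergeostrophic (V > V_g = 19.4 m/s), as expected around a high.
Converting: 23.2 m/s × 1.944 = 45.1 knots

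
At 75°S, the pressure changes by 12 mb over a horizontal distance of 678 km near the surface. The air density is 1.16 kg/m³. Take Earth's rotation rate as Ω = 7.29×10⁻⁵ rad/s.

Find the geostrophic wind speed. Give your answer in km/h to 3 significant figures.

39.0 km/h

Coriolis parameter at 75°S:
f = 2Ω sin φ = 2 × 7.29×10⁻⁵ × sin 75° = 1.41×10⁻⁴ s⁻¹
Pressure gradient: |∂P/∂n| = 1200 Pa / 678000 m = 1.77×10⁻³ Pa/m
Geostrophic balance (pressure-gradient force = Coriolis force):
V_g = (1/(fρ)) |∂P/∂n| = 1.77×10⁻³ / (1.41×10⁻⁴ × 1.16) = 10.8 m/s
Converting: 10.8 m/s × 3.6 = 39.0 km/h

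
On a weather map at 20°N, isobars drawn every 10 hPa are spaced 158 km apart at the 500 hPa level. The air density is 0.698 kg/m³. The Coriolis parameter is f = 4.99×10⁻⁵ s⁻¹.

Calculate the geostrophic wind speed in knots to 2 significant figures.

Pressure gradient: |∂P/∂n| = 1000 Pa / 158000 m = 6.33×10⁻³ Pa/m
Geostrophic balance (pressure-gradient force = Coriolis force):
V_g = (1/(fρ)) |∂P/∂n| = 6.33×10⁻³ / (4.99×10⁻⁵ × 0.698) = 182 m/s
Converting: 182 m/s × 1.944 = 350 knots

350 knots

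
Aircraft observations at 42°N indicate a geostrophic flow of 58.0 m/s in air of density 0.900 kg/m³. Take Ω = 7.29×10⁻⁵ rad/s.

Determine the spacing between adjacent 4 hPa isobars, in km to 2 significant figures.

Coriolis parameter at 42°N:
f = 2Ω sin φ = 2 × 7.29×10⁻⁵ × sin 42° = 9.76×10⁻⁵ s⁻¹
Geostrophic balance rearranged: |∂P/∂n| = f ρ V_g
|∂P/∂n| = 9.76×10⁻⁵ × 0.900 × 58.0 = 5.09×10⁻³ Pa/m
Isobar spacing: Δn = ΔP/|∂P/∂n| = 400 Pa / 5.09×10⁻³ Pa/m = 78545 m ≈ 79 km

79 km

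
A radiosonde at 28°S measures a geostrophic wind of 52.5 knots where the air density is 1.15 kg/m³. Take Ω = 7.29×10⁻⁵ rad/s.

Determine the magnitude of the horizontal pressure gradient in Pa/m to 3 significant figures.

Coriolis parameter at 28°S:
f = 2Ω sin φ = 2 × 7.29×10⁻⁵ × sin 28° = 6.84×10⁻⁵ s⁻¹
Wind speed in SI: 52.5 knots = 27.0 m/s
Geostrophic balance rearranged: |∂P/∂n| = f ρ V_g
|∂P/∂n| = 6.84×10⁻⁵ × 1.15 × 27.0 = 2.13×10⁻³ Pa/m

2.13×10⁻³ Pa/m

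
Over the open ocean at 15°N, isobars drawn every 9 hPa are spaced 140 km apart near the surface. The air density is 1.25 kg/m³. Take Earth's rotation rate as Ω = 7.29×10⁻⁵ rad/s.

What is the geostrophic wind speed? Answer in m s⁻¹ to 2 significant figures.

Coriolis parameter at 15°N:
f = 2Ω sin φ = 2 × 7.29×10⁻⁵ × sin 15° = 3.77×10⁻⁵ s⁻¹
Pressure gradient: |∂P/∂n| = 900 Pa / 140000 m = 6.43×10⁻³ Pa/m
Geostrophic balance (pressure-gradient force = Coriolis force):
V_g = (1/(fρ)) |∂P/∂n| = 6.43×10⁻³ / (3.77×10⁻⁵ × 1.25) = 136 m/s

140 m s⁻¹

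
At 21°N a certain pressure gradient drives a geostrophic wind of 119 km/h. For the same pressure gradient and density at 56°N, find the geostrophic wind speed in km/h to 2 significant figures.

51 km/h

With the same pressure gradient and density, V_g ∝ 1/f ∝ 1/sin φ.
V₂ = V₁ · sin φ₁ / sin φ₂ = 119 × sin 21° / sin 56°
V₂ = 119 × 0.3584/0.8290 = 51 km/h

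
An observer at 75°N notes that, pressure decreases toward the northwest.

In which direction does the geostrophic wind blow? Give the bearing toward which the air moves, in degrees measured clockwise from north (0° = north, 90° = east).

045°

The pressure-gradient force points toward the northwest (bearing 315°).
Geostrophic balance: in the Northern Hemisphere the Coriolis force deflects motion to the right, so the geostrophic wind blows 90° to the right of the pressure-gradient force (low pressure on the left).
Rotating 315° by 90° clockwise gives 045° — the wind blows toward the northeast.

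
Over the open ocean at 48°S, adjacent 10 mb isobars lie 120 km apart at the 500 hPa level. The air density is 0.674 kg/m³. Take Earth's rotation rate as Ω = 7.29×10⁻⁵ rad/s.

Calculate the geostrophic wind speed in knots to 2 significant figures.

220 knots

Coriolis parameter at 48°S:
f = 2Ω sin φ = 2 × 7.29×10⁻⁵ × sin 48° = 1.08×10⁻⁴ s⁻¹
Pressure gradient: |∂P/∂n| = 1000 Pa / 120000 m = 8.33×10⁻³ Pa/m
Geostrophic balance (pressure-gradient force = Coriolis force):
V_g = (1/(fρ)) |∂P/∂n| = 8.33×10⁻³ / (1.08×10⁻⁴ × 0.674) = 114 m/s
Converting: 114 m/s × 1.944 = 220 knots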